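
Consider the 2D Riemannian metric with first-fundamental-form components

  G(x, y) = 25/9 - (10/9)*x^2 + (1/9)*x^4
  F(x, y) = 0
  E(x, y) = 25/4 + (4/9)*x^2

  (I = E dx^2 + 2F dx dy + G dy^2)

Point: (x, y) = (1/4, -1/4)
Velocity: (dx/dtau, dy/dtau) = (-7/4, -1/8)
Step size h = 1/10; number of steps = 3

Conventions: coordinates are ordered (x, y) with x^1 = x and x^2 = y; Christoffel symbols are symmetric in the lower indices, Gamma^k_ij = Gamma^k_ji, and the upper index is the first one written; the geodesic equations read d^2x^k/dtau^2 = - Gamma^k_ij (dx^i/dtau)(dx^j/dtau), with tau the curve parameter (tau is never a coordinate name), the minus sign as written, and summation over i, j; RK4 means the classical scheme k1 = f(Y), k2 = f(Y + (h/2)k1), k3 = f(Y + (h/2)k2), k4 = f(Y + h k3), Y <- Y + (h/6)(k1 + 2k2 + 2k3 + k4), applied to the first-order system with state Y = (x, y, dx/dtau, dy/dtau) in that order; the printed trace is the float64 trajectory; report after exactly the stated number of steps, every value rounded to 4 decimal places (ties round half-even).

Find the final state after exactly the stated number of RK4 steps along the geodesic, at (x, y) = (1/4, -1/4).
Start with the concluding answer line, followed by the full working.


Answer: x = -0.2757, y = -0.2869, dx/dtau = -1.7492, dy/dtau = -0.1257

f(Y) = (dx/dtau, dy/dtau, -Gamma^x_ij Y'^i Y'^j, -Gamma^y_ij Y'^i Y'^j) with the Gammas evaluated at the stage position; h = 0.100000; intermediate values shown to 6 dp
step 0: x = 0.2500, y = -0.2500, dx/dtau = -1.7500, dy/dtau = -0.1250
step 1:
  k1: at (x, y) = (0.250000, -0.250000), (dx/dtau, dy/dtau) = (-1.750000, -0.125000); Gamma_xxx = 0.017699, Gamma_xxy = 0.000000, Gamma_xyy = 0.043695, Gamma_yxx = 0.000000, Gamma_yxy = -0.101266, Gamma_yyy = 0.000000; k1 = (-1.750000, -0.125000, -0.054886, 0.044304)
  k2: at (x, y) = (0.162500, -0.256250), (dx/dtau, dy/dtau) = (-1.752744, -0.122785); Gamma_xxx = 0.011534, Gamma_xxy = 0.000000, Gamma_xyy = 0.028682, Gamma_yxx = 0.000000, Gamma_yxy = -0.065345, Gamma_yyy = 0.000000; k2 = (-1.752744, -0.122785, -0.035866, 0.028126)
  k3: at (x, y) = (0.162363, -0.256139), (dx/dtau, dy/dtau) = (-1.751793, -0.123594); Gamma_xxx = 0.011524, Gamma_xxy = 0.000000, Gamma_xyy = 0.028659, Gamma_yxx = 0.000000, Gamma_yxy = -0.065289, Gamma_yyy = 0.000000; k3 = (-1.751793, -0.123594, -0.035803, 0.028272)
  k4: at (x, y) = (0.074821, -0.262359), (dx/dtau, dy/dtau) = (-1.753580, -0.122173); Gamma_xxx = 0.005318, Gamma_xxy = 0.000000, Gamma_xyy = 0.013281, Gamma_yxx = 0.000000, Gamma_yxy = -0.029962, Gamma_yyy = 0.000000; k4 = (-1.753580, -0.122173, -0.016553, 0.012838)
  Y <- Y + (h/6)(k1 + 2k2 + 2k3 + k4): x = 0.0748, y = -0.2623, dx/dtau = -1.7536, dy/dtau = -0.1222
step 2:
  k1: at (x, y) = (0.074789, -0.262332), (dx/dtau, dy/dtau) = (-1.753580, -0.122168); Gamma_xxx = 0.005316, Gamma_xxy = 0.000000, Gamma_xyy = 0.013276, Gamma_yxx = 0.000000, Gamma_yxy = -0.029949, Gamma_yyy = 0.000000; k1 = (-1.753580, -0.122168, -0.016546, 0.012832)
  k2: at (x, y) = (-0.012890, -0.268441), (dx/dtau, dy/dtau) = (-1.754407, -0.121526); Gamma_xxx = -0.000917, Gamma_xxy = 0.000000, Gamma_xyy = -0.002291, Gamma_yxx = 0.000000, Gamma_yxy = 0.005156, Gamma_yyy = 0.000000; k2 = (-1.754407, -0.121526, 0.002855, -0.002199)
  k3: at (x, y) = (-0.012931, -0.268408), (dx/dtau, dy/dtau) = (-1.753437, -0.122278); Gamma_xxx = -0.000920, Gamma_xxy = 0.000000, Gamma_xyy = -0.002299, Gamma_yxx = 0.000000, Gamma_yxy = 0.005173, Gamma_yyy = 0.000000; k3 = (-1.753437, -0.122278, 0.002862, -0.002218)
  k4: at (x, y) = (-0.100555, -0.274560), (dx/dtau, dy/dtau) = (-1.753293, -0.122390); Gamma_xxx = -0.007145, Gamma_xxy = 0.000000, Gamma_xyy = -0.017827, Gamma_yxx = 0.000000, Gamma_yxy = 0.040303, Gamma_yyy = 0.000000; k4 = (-1.753293, -0.122390, 0.022232, -0.017297)
  Y <- Y + (h/6)(k1 + 2k2 + 2k3 + k4): x = -0.1006, y = -0.2745, dx/dtau = -1.7533, dy/dtau = -0.1224
step 3:
  k1: at (x, y) = (-0.100587, -0.274535), (dx/dtau, dy/dtau) = (-1.753294, -0.122389); Gamma_xxx = -0.007148, Gamma_xxy = 0.000000, Gamma_xyy = -0.017833, Gamma_yxx = 0.000000, Gamma_yxy = 0.040316, Gamma_yyy = 0.000000; k1 = (-1.753294, -0.122389, 0.022239, -0.017303)
  k2: at (x, y) = (-0.188252, -0.280654), (dx/dtau, dy/dtau) = (-1.752182, -0.123254); Gamma_xxx = -0.013353, Gamma_xxy = 0.000000, Gamma_xyy = -0.033146, Gamma_yxx = 0.000000, Gamma_yxy = 0.075838, Gamma_yyy = 0.000000; k2 = (-1.752182, -0.123254, 0.041500, -0.032757)
  k3: at (x, y) = (-0.188196, -0.280698), (dx/dtau, dy/dtau) = (-1.751219, -0.124027); Gamma_xxx = -0.013349, Gamma_xxy = 0.000000, Gamma_xyy = -0.033137, Gamma_yxx = 0.000000, Gamma_yxy = 0.075815, Gamma_yyy = 0.000000; k3 = (-1.751219, -0.124027, 0.041449, -0.032934)
  k4: at (x, y) = (-0.275709, -0.286938), (dx/dtau, dy/dtau) = (-1.749149, -0.125683); Gamma_xxx = -0.019501, Gamma_xxy = 0.000000, Gamma_xyy = -0.048010, Gamma_yxx = 0.000000, Gamma_yxy = 0.111986, Gamma_yyy = 0.000000; k4 = (-1.749149, -0.125683, 0.060421, -0.049238)
  Y <- Y + (h/6)(k1 + 2k2 + 2k3 + k4): x = -0.2757, y = -0.2869, dx/dtau = -1.7492, dy/dtau = -0.1257


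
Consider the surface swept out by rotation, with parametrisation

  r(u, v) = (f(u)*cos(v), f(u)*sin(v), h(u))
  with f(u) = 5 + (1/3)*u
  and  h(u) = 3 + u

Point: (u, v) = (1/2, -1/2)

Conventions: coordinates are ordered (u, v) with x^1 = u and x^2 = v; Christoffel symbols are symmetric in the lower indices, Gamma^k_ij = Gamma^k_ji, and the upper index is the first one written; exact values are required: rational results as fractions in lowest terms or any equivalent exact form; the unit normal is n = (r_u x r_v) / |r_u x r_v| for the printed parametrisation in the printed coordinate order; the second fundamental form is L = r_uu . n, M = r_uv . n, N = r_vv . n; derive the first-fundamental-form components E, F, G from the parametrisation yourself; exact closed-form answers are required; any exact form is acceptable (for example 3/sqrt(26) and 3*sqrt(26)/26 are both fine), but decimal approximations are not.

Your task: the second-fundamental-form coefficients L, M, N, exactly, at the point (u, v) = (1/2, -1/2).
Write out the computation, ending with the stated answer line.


f = 31/6, f' = 1/3, f'' = 0, h' = 1, h'' = 0
E = 10/9, F = 0, G = 961/36; answer radicand W^2 = 10/9
unnormalised second-form numerators: l = 0, m = 0, n = 31/6; L = l/sqrt(10/9), and similarly M = m/sqrt(W^2), N = n/sqrt(W^2)

Answer: L = 0, M = 0, N = 31*sqrt(10)/20


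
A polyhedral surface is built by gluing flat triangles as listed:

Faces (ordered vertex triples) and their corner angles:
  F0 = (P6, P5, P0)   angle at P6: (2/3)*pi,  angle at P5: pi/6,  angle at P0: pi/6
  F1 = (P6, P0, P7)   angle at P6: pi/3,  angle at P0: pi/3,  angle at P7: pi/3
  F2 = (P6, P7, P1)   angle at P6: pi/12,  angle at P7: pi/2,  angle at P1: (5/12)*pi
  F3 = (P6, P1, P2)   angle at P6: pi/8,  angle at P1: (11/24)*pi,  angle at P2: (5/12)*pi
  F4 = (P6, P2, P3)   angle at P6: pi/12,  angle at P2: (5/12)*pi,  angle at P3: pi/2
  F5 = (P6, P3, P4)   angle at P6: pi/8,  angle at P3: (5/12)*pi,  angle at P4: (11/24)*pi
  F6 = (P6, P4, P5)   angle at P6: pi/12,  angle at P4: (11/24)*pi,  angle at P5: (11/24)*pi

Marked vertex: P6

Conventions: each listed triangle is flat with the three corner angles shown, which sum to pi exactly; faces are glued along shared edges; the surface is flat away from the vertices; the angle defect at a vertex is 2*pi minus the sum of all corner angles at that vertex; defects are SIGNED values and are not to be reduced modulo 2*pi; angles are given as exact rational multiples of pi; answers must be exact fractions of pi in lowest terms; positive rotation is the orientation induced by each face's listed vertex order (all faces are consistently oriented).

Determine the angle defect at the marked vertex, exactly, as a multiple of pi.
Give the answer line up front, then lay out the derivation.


Answer: defect(P6) = pi/2

Sum of corner angles at P6: (3/2)*pi
defect = 2*pi - (3/2)*pi


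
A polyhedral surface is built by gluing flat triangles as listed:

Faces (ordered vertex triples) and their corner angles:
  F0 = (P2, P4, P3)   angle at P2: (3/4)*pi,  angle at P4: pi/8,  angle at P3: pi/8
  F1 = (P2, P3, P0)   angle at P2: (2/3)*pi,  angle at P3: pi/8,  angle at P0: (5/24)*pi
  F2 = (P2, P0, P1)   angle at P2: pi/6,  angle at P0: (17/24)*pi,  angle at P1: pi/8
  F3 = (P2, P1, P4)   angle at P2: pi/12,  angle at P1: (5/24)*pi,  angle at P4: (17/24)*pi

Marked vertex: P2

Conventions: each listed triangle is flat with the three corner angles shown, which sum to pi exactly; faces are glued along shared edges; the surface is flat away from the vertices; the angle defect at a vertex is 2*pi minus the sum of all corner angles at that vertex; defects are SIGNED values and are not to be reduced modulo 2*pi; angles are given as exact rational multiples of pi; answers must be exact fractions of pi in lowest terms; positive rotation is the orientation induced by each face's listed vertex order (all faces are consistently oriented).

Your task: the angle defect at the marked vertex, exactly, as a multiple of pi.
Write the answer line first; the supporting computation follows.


Answer: defect(P2) = pi/3

Sum of corner angles at P2: (5/3)*pi
defect = 2*pi - (5/3)*pi


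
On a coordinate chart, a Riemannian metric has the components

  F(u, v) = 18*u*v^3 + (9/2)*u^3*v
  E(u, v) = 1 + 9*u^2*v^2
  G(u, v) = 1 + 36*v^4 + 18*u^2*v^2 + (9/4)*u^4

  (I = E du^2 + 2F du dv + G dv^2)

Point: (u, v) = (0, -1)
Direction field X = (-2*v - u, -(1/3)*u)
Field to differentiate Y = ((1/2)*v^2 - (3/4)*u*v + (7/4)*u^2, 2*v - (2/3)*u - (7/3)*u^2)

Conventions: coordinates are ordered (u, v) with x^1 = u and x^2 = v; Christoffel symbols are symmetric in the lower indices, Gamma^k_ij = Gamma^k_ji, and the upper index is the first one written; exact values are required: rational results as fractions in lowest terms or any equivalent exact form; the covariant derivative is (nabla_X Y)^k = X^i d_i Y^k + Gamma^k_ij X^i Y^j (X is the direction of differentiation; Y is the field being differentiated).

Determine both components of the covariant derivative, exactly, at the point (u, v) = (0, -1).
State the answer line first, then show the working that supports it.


Answer: (nabla_X Y)^u = 3/2, (nabla_X Y)^v = -202/111

E = 1, F = 0, G = 37 at the point
E_u = 0, E_v = 0, F_u = -18, F_v = 0, G_u = 0, G_v = -144
EG - F^2 = 37;  g^inv = (1/37) * [[37, 0], [0, 1]]
first-kind symbols [ij,l] = (1/2)(d_i g_jl + d_j g_il - d_l g_ij): [uu,u] = E_u/2 = 0, [uu,v] = F_u - E_v/2 = -18, [uv,u] = E_v/2 = 0, [uv,v] = G_u/2 = 0, [vv,u] = F_v - G_u/2 = 0, [vv,v] = G_v/2 = -72
Gamma^u_ij = (G*[ij,u] - F*[ij,v])/(EG - F^2), Gamma^v_ij = (E*[ij,v] - F*[ij,u])/(EG - F^2)
Gamma_uuu = 0, Gamma_uuv = 0, Gamma_uvv = 0, Gamma_vuu = -18/37, Gamma_vuv = 0, Gamma_vvv = -72/37
X = (2, 0), Y = (1/2, -2) at the point


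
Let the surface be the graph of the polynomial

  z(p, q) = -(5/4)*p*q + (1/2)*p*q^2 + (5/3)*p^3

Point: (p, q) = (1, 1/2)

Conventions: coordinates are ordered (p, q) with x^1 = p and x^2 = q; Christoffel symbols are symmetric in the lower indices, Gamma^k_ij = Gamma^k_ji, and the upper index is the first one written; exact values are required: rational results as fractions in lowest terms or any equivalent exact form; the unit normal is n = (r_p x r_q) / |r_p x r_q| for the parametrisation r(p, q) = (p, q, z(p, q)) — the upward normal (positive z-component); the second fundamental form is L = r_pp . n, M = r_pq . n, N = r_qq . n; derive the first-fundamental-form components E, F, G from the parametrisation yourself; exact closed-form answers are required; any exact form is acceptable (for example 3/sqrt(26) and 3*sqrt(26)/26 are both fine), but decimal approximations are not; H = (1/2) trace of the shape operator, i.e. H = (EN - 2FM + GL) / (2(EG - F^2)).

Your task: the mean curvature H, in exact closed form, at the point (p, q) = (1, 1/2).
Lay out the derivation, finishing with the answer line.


z_p = 9/2, z_q = -3/4, z_pp = 10, z_pq = -3/4, z_qq = 1
E = 85/4, F = -27/8, G = 25/16; answer radicand W^2 = 349/16
unnormalised second-form numerators: l = 10, m = -3/4, n = 1; L = l/sqrt(349/16), and similarly M = m/sqrt(W^2), N = n/sqrt(W^2)
H = (E*n - 2*F*m + G*l) / (2*(EG - F^2)*sqrt(W^2)); E*n - 2*F*m + G*l = 509/16, EG - F^2 = 349/16, so H = (509/698)/sqrt(349/16)

Answer: H = 1018*sqrt(349)/121801


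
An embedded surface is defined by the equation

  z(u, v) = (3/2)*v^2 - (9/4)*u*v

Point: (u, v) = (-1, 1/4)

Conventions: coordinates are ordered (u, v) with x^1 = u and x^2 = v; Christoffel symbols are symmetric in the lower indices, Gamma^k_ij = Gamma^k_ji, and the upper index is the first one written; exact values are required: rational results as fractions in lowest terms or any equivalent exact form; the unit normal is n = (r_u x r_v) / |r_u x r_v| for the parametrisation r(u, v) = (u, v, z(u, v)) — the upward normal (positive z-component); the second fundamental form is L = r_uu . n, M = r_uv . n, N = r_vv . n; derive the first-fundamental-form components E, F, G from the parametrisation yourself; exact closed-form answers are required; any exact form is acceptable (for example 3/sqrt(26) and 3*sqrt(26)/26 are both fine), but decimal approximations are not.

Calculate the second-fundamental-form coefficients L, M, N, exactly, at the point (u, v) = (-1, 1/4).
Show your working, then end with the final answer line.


z_u = -9/16, z_v = 3, z_uu = 0, z_uv = -9/4, z_vv = 3
E = 337/256, F = -27/16, G = 10; answer radicand W^2 = 2641/256
unnormalised second-form numerators: l = 0, m = -9/4, n = 3; L = l/sqrt(2641/256), and similarly M = m/sqrt(W^2), N = n/sqrt(W^2)

Answer: L = 0, M = -36*sqrt(2641)/2641, N = 48*sqrt(2641)/2641


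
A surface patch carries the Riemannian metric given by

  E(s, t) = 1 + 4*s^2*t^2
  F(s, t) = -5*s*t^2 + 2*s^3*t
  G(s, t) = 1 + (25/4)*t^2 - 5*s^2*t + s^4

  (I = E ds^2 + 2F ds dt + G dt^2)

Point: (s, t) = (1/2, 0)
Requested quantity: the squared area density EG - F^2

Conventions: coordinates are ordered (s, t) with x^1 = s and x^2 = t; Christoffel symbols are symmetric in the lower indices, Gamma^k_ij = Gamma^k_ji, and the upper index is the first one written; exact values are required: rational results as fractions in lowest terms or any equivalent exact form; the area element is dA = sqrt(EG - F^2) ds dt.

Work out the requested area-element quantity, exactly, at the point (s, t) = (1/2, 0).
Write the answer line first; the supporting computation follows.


Answer: EG - F^2 = 17/16

E = 1, F = 0, G = 17/16; EG - F^2 = 17/16


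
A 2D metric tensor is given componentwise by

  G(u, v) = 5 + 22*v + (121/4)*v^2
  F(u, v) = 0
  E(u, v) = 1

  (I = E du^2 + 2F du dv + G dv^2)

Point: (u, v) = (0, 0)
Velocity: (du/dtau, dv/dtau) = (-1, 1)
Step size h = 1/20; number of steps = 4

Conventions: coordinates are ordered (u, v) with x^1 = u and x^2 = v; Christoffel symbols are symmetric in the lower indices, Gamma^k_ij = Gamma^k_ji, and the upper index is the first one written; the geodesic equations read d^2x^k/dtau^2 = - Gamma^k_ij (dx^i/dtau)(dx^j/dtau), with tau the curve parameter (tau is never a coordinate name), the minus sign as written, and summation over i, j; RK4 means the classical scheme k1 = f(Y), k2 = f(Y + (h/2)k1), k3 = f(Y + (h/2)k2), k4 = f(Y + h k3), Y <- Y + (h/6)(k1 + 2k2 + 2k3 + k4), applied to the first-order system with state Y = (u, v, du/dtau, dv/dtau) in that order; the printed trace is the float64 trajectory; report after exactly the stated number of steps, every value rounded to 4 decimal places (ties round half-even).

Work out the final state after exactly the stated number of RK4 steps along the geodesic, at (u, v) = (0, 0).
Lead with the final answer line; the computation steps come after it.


Answer: u = -0.2000, v = 0.1681, du/dtau = -1.0000, dv/dtau = 0.7234

f(Y) = (du/dtau, dv/dtau, -Gamma^u_ij Y'^i Y'^j, -Gamma^v_ij Y'^i Y'^j) with the Gammas evaluated at the stage position; h = 0.050000; intermediate values shown to 6 dp
step 0: u = 0.0000, v = 0.0000, du/dtau = -1.0000, dv/dtau = 1.0000
step 1:
  k1: at (u, v) = (0.000000, 0.000000), (du/dtau, dv/dtau) = (-1.000000, 1.000000); Gamma_uuu = 0.000000, Gamma_uuv = 0.000000, Gamma_uvv = 0.000000, Gamma_vuu = 0.000000, Gamma_vuv = 0.000000, Gamma_vvv = 2.200000; k1 = (-1.000000, 1.000000, 0.000000, -2.200000)
  k2: at (u, v) = (-0.025000, 0.025000), (du/dtau, dv/dtau) = (-1.000000, 0.945000); Gamma_uuu = 0.000000, Gamma_uuv = 0.000000, Gamma_uvv = 0.000000, Gamma_vuu = 0.000000, Gamma_vuv = 0.000000, Gamma_vvv = 2.111052; k2 = (-1.000000, 0.945000, 0.000000, -1.885222)
  k3: at (u, v) = (-0.025000, 0.023625), (du/dtau, dv/dtau) = (-1.000000, 0.952869); Gamma_uuu = 0.000000, Gamma_uuv = 0.000000, Gamma_uvv = 0.000000, Gamma_vuu = 0.000000, Gamma_vuv = 0.000000, Gamma_vvv = 2.115845; k3 = (-1.000000, 0.952869, 0.000000, -1.921103)
  k4: at (u, v) = (-0.050000, 0.047643), (du/dtau, dv/dtau) = (-1.000000, 0.903945); Gamma_uuu = 0.000000, Gamma_uuv = 0.000000, Gamma_uvv = 0.000000, Gamma_vuu = 0.000000, Gamma_vuv = 0.000000, Gamma_vvv = 2.033935; k4 = (-1.000000, 0.903945, 0.000000, -1.661961)
  Y <- Y + (h/6)(k1 + 2k2 + 2k3 + k4): u = -0.0500, v = 0.0475, du/dtau = -1.0000, dv/dtau = 0.9044
step 2:
  k1: at (u, v) = (-0.050000, 0.047497), (du/dtau, dv/dtau) = (-1.000000, 0.904378); Gamma_uuu = 0.000000, Gamma_uuv = 0.000000, Gamma_uvv = 0.000000, Gamma_vuu = 0.000000, Gamma_vuv = 0.000000, Gamma_vvv = 2.034421; k1 = (-1.000000, 0.904378, 0.000000, -1.663953)
  k2: at (u, v) = (-0.075000, 0.070107), (du/dtau, dv/dtau) = (-1.000000, 0.862779); Gamma_uuu = 0.000000, Gamma_uuv = 0.000000, Gamma_uvv = 0.000000, Gamma_vuu = 0.000000, Gamma_vuv = 0.000000, Gamma_vvv = 1.960944; k2 = (-1.000000, 0.862779, 0.000000, -1.459704)
  k3: at (u, v) = (-0.075000, 0.069067), (du/dtau, dv/dtau) = (-1.000000, 0.867886); Gamma_uuu = 0.000000, Gamma_uuv = 0.000000, Gamma_uvv = 0.000000, Gamma_vuu = 0.000000, Gamma_vuv = 0.000000, Gamma_vvv = 1.964244; k3 = (-1.000000, 0.867886, 0.000000, -1.479519)
  k4: at (u, v) = (-0.100000, 0.090892), (du/dtau, dv/dtau) = (-1.000000, 0.830402); Gamma_uuu = 0.000000, Gamma_uuv = 0.000000, Gamma_uvv = 0.000000, Gamma_vuu = 0.000000, Gamma_vuv = 0.000000, Gamma_vvv = 1.896604; k4 = (-1.000000, 0.830402, 0.000000, -1.307838)
  Y <- Y + (h/6)(k1 + 2k2 + 2k3 + k4): u = -0.1000, v = 0.0908, du/dtau = -1.0000, dv/dtau = 0.8306
step 3:
  k1: at (u, v) = (-0.100000, 0.090798), (du/dtau, dv/dtau) = (-1.000000, 0.830626); Gamma_uuu = 0.000000, Gamma_uuv = 0.000000, Gamma_uvv = 0.000000, Gamma_vuu = 0.000000, Gamma_vuv = 0.000000, Gamma_vvv = 1.896887; k1 = (-1.000000, 0.830626, 0.000000, -1.308738)
  k2: at (u, v) = (-0.125000, 0.111564), (du/dtau, dv/dtau) = (-1.000000, 0.797908); Gamma_uuu = 0.000000, Gamma_uuv = 0.000000, Gamma_uvv = 0.000000, Gamma_vuu = 0.000000, Gamma_vuv = 0.000000, Gamma_vvv = 1.835649; k2 = (-1.000000, 0.797908, 0.000000, -1.168679)
  k3: at (u, v) = (-0.125000, 0.110746), (du/dtau, dv/dtau) = (-1.000000, 0.801409); Gamma_uuu = 0.000000, Gamma_uuv = 0.000000, Gamma_uvv = 0.000000, Gamma_vuu = 0.000000, Gamma_vuv = 0.000000, Gamma_vvv = 1.838004; k3 = (-1.000000, 0.801409, 0.000000, -1.180471)
  k4: at (u, v) = (-0.150000, 0.130869), (du/dtau, dv/dtau) = (-1.000000, 0.771603); Gamma_uuu = 0.000000, Gamma_uuv = 0.000000, Gamma_uvv = 0.000000, Gamma_vuu = 0.000000, Gamma_vuv = 0.000000, Gamma_vvv = 1.781402; k4 = (-1.000000, 0.771603, 0.000000, -1.060595)
  Y <- Y + (h/6)(k1 + 2k2 + 2k3 + k4): u = -0.1500, v = 0.1308, du/dtau = -1.0000, dv/dtau = 0.7717
step 4:
  k1: at (u, v) = (-0.150000, 0.130805), (du/dtau, dv/dtau) = (-1.000000, 0.771729); Gamma_uuu = 0.000000, Gamma_uuv = 0.000000, Gamma_uvv = 0.000000, Gamma_vuu = 0.000000, Gamma_vuv = 0.000000, Gamma_vvv = 1.781576; k1 = (-1.000000, 0.771729, 0.000000, -1.061046)
  k2: at (u, v) = (-0.175000, 0.150099), (du/dtau, dv/dtau) = (-1.000000, 0.745203); Gamma_uuu = 0.000000, Gamma_uuv = 0.000000, Gamma_uvv = 0.000000, Gamma_vuu = 0.000000, Gamma_vuv = 0.000000, Gamma_vvv = 1.729855; k2 = (-1.000000, 0.745203, 0.000000, -0.960637)
  k3: at (u, v) = (-0.175000, 0.149436), (du/dtau, dv/dtau) = (-1.000000, 0.747713); Gamma_uuu = 0.000000, Gamma_uuv = 0.000000, Gamma_uvv = 0.000000, Gamma_vuu = 0.000000, Gamma_vuv = 0.000000, Gamma_vvv = 1.731592; k3 = (-1.000000, 0.747713, 0.000000, -0.968091)
  k4: at (u, v) = (-0.200000, 0.168191), (du/dtau, dv/dtau) = (-1.000000, 0.723325); Gamma_uuu = 0.000000, Gamma_uuv = 0.000000, Gamma_uvv = 0.000000, Gamma_vuu = 0.000000, Gamma_vuv = 0.000000, Gamma_vvv = 1.683540; k4 = (-1.000000, 0.723325, 0.000000, -0.880826)
  Y <- Y + (h/6)(k1 + 2k2 + 2k3 + k4): u = -0.2000, v = 0.1681, du/dtau = -1.0000, dv/dtau = 0.7234


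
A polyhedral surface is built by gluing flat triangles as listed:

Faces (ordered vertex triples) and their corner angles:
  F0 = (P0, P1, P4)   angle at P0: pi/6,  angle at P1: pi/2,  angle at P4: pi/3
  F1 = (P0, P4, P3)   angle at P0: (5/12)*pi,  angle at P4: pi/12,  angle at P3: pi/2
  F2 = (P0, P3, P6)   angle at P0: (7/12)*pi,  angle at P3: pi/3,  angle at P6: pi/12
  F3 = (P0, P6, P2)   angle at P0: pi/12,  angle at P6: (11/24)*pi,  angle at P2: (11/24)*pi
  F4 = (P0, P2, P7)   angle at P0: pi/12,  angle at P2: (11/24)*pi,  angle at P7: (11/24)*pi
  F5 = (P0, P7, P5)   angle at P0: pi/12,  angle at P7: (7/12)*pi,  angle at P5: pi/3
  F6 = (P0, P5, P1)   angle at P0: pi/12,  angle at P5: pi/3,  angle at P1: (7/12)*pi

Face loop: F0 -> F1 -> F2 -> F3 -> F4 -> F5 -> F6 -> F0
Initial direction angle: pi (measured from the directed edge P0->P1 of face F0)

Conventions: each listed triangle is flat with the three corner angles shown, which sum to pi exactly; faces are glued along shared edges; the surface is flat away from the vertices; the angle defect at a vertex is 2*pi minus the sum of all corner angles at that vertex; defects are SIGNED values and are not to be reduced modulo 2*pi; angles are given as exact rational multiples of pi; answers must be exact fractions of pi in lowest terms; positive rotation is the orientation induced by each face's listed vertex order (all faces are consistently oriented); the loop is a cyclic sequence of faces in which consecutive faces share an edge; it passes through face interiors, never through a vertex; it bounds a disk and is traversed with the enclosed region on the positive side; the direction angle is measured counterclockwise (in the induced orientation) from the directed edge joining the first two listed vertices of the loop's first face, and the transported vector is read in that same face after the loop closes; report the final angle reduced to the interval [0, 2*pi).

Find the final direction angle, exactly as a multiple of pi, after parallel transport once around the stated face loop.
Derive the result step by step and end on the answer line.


enclosed vertex P0: corner angles sum to (3/2)*pi, defect = 2*pi - (3/2)*pi = pi/2
the final direction is the initial angle plus the enclosed defects, taken mod 2*pi in the induced orientation
final angle = pi + pi/2 = (3/2)*pi (mod 2*pi)

Answer: final direction angle = (3/2)*pi


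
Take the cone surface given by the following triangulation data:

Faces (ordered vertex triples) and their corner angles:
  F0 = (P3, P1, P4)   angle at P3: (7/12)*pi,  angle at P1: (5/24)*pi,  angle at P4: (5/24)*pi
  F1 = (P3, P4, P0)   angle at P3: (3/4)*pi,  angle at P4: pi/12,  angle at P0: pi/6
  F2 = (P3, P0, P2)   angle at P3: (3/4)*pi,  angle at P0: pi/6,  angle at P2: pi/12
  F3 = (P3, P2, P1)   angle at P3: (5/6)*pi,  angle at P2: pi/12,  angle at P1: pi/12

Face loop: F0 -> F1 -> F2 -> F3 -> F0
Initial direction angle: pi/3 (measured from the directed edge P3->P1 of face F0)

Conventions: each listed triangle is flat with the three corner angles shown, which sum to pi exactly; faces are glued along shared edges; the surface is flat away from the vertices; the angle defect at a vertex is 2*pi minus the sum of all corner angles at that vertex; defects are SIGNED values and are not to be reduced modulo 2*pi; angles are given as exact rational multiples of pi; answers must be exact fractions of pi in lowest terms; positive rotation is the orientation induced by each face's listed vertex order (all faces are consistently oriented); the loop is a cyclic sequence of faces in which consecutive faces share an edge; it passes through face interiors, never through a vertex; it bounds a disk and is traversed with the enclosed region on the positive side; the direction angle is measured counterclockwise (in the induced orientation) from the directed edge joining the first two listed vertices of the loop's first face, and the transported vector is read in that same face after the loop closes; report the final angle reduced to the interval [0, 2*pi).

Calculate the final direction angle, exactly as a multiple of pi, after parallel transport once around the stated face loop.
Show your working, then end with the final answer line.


enclosed vertex P3: corner angles sum to (35/12)*pi, defect = 2*pi - (35/12)*pi = (-11/12)*pi
the rotation equals the total enclosed defect, so the final angle is initial + defects (mod 2*pi)
final angle = pi/3 - (11/12)*pi = (17/12)*pi (mod 2*pi)

Answer: final direction angle = (17/12)*pi


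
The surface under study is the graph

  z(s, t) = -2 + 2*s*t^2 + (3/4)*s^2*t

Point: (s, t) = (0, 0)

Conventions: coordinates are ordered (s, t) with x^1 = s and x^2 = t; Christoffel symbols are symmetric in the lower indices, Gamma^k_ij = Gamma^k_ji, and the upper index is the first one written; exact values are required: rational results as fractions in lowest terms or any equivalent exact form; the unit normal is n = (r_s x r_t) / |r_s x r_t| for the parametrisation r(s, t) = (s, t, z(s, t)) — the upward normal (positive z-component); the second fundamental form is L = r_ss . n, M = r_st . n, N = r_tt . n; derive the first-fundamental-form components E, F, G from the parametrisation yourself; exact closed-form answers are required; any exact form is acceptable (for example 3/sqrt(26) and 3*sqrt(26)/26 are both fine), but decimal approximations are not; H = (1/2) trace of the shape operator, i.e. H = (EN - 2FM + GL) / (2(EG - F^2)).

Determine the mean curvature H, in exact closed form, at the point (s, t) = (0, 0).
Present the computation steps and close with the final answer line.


z_s = 0, z_t = 0, z_ss = 0, z_st = 0, z_tt = 0
E = 1, F = 0, G = 1; answer radicand W^2 = 1
unnormalised second-form numerators: l = 0, m = 0, n = 0; L = l/sqrt(1), and similarly M = m/sqrt(W^2), N = n/sqrt(W^2)
H = (E*n - 2*F*m + G*l) / (2*(EG - F^2)*sqrt(W^2)); E*n - 2*F*m + G*l = 0, EG - F^2 = 1, so H = (0)/sqrt(1)

Answer: H = 0


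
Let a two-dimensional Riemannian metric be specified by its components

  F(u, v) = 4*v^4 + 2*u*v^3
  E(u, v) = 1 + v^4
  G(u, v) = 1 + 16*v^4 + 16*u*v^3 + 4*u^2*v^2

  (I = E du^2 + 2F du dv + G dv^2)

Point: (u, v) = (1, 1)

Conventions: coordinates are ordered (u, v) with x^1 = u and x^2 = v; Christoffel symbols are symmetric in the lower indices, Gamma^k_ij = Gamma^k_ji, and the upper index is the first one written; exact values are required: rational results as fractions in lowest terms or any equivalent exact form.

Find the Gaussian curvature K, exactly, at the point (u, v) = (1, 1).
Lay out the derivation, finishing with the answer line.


E = 2, F = 6, G = 37, EG - F^2 = 38 at the point
E_u = 0, E_v = 4, F_u = 2, F_v = 22, G_u = 24, G_v = 120
E_vv = 12, F_uv = 6, G_uu = 8
Apply the Brioschi formula K = (det M1 - det M2)/(EG - F^2)^2 over the derivative matrices of E, F, G.
M1 = [[-E_vv/2 + F_uv - G_uu/2, E_u/2, F_u - E_v/2], [F_v - G_u/2, E, F], [G_v/2, F, G]] = [[-4, 0, 0], [10, 2, 6], [60, 6, 37]]; det M1 = -152
M2 = [[0, E_v/2, G_u/2], [E_v/2, E, F], [G_u/2, F, G]] = [[0, 2, 12], [2, 2, 6], [12, 6, 37]]; det M2 = -148
det M1 - det M2 = -4; K = -4 / (38)^2 = -1/361

Answer: K = -1/361


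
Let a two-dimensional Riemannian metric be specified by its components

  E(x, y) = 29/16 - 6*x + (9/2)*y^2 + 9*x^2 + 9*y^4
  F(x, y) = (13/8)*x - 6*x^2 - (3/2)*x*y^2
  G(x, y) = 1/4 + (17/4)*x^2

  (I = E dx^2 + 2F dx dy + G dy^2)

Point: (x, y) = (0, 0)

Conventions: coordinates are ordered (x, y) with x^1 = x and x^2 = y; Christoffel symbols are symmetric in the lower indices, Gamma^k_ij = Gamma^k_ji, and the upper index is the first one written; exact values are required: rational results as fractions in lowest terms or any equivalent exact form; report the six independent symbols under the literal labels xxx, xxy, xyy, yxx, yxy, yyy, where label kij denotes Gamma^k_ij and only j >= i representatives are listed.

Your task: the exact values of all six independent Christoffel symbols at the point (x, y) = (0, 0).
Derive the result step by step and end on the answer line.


E = 29/16, F = 0, G = 1/4 at the point
E_x = -6, E_y = 0, F_x = 13/8, F_y = 0, G_x = 0, G_y = 0
EG - F^2 = 29/64;  g^inv = (64/29) * [[1/4, 0], [0, 29/16]]
first-kind symbols [ij,l] = (1/2)(d_i g_jl + d_j g_il - d_l g_ij): [xx,x] = E_x/2 = -3, [xx,y] = F_x - E_y/2 = 13/8, [xy,x] = E_y/2 = 0, [xy,y] = G_x/2 = 0, [yy,x] = F_y - G_x/2 = 0, [yy,y] = G_y/2 = 0
Gamma^x_ij = (G*[ij,x] - F*[ij,y])/(EG - F^2), Gamma^y_ij = (E*[ij,y] - F*[ij,x])/(EG - F^2)

Answer: Gamma_xxx = -48/29, Gamma_xxy = 0, Gamma_xyy = 0, Gamma_yxx = 13/2, Gamma_yxy = 0, Gamma_yyy = 0


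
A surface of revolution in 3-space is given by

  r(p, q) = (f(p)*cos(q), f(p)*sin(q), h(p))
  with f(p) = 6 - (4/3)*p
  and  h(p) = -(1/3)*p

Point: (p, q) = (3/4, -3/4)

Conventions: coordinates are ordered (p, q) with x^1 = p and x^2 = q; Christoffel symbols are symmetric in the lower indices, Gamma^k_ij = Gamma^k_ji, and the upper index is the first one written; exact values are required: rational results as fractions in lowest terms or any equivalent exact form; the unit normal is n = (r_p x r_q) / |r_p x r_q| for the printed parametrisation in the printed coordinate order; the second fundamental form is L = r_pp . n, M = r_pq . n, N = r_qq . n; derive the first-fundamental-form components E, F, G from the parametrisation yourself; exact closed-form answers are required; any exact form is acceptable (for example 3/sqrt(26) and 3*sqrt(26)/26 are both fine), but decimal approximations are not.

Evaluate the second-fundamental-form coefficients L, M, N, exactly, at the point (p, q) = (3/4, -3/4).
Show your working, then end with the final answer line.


f = 5, f' = -4/3, f'' = 0, h' = -1/3, h'' = 0
E = 17/9, F = 0, G = 25; answer radicand W^2 = 17/9
unnormalised second-form numerators: l = 0, m = 0, n = -5/3; L = l/sqrt(17/9), and similarly M = m/sqrt(W^2), N = n/sqrt(W^2)

Answer: L = 0, M = 0, N = -5*sqrt(17)/17


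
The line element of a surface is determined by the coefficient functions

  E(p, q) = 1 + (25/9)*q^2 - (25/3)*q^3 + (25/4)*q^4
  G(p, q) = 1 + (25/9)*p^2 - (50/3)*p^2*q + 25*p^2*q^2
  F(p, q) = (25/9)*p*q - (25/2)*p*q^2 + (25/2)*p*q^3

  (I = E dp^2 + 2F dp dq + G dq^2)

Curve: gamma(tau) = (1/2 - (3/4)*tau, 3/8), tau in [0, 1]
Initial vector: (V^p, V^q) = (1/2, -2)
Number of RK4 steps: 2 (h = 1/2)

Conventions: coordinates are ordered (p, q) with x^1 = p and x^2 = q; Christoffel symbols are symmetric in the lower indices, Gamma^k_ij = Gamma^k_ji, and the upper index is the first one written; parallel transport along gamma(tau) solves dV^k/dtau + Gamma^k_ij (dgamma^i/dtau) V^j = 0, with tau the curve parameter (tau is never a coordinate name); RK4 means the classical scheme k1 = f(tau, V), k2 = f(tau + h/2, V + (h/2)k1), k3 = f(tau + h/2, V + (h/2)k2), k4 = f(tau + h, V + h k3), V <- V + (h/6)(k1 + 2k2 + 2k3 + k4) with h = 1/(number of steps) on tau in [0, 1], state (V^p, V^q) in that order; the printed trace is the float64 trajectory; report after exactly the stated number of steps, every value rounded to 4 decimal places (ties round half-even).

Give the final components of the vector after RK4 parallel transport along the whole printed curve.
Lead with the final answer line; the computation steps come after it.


Answer: V^p = 0.5796, V^q = -2.0075

gamma'(tau) = (-3/4, 0); f(tau, V)^k = -Gamma^k_ij(gamma(tau)) gamma'^i(tau) V^j; h = 1/2; intermediate values shown to 6 dp
curve data and Christoffel symbols at the stage parameters:
  tau = 0.000000: gamma = (0.500000, 0.375000), gamma' = (-0.750000, 0.000000); Gamma_ppp = 0.000000, Gamma_ppq = -0.052473, Gamma_pqq = -0.629681, Gamma_qpp = 0.000000, Gamma_qpq = 0.019990, Gamma_qqq = 0.239879
  tau = 0.250000: gamma = (0.312500, 0.375000), gamma' = (-0.750000, 0.000000); Gamma_ppp = 0.000000, Gamma_ppq = -0.052795, Gamma_pqq = -0.395962, Gamma_qpp = 0.000000, Gamma_qpq = 0.012570, Gamma_qqq = 0.094277
  tau = 0.500000: gamma = (0.125000, 0.375000), gamma' = (-0.750000, 0.000000); Gamma_ppp = 0.000000, Gamma_ppq = -0.052970, Gamma_pqq = -0.158909, Gamma_qpp = 0.000000, Gamma_qpq = 0.005045, Gamma_qqq = 0.015134
  tau = 0.750000: gamma = (-0.062500, 0.375000), gamma' = (-0.750000, 0.000000); Gamma_ppp = 0.000000, Gamma_ppq = -0.052995, Gamma_pqq = 0.079492, Gamma_qpp = 0.000000, Gamma_qpq = -0.002524, Gamma_qqq = 0.003785
  tau = 1.000000: gamma = (-0.250000, 0.375000), gamma' = (-0.750000, 0.000000); Gamma_ppp = 0.000000, Gamma_ppq = -0.052870, Gamma_pqq = 0.317219, Gamma_qpp = 0.000000, Gamma_qpq = -0.010070, Gamma_qqq = 0.060423
step 0: V^p = 0.5000, V^q = -2.0000
step 1: k1 = (0.078710, -0.029985), k2 = (0.079489, -0.018926), k3 = (0.079380, -0.018900), k4 = (0.079830, -0.007603); V <- V + (h/6)(k1 + 2k2 + 2k3 + k4): V^p = 0.5397, V^q = -2.0094
step 2: k1 = (0.079830, -0.007603), k2 = (0.079943, 0.003807), k3 = (0.079830, 0.003801), k4 = (0.079603, 0.015163); V <- V + (h/6)(k1 + 2k2 + 2k3 + k4): V^p = 0.5796, V^q = -2.0075


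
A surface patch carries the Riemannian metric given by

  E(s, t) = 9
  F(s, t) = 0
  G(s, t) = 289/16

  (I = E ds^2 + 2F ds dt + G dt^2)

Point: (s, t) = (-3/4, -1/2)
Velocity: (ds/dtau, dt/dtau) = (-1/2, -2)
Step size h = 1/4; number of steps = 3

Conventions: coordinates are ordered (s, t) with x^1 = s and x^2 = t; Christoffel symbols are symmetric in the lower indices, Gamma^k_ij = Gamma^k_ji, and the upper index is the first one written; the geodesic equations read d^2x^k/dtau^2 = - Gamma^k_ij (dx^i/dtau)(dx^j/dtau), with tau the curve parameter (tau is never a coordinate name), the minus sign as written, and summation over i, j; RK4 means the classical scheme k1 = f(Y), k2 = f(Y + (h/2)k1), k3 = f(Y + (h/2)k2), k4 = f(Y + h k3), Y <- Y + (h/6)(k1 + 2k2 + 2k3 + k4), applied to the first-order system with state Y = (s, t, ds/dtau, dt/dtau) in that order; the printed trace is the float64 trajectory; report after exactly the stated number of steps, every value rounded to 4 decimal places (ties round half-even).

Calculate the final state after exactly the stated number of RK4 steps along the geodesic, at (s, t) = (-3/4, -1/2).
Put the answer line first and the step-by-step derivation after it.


Answer: s = -1.1250, t = -2.0000, ds/dtau = -0.5000, dt/dtau = -2.0000

f(Y) = (ds/dtau, dt/dtau, -Gamma^s_ij Y'^i Y'^j, -Gamma^t_ij Y'^i Y'^j) with the Gammas evaluated at the stage position; h = 0.250000; intermediate values shown to 6 dp
step 0: s = -0.7500, t = -0.5000, ds/dtau = -0.5000, dt/dtau = -2.0000
step 1:
  k1: at (s, t) = (-0.750000, -0.500000), (ds/dtau, dt/dtau) = (-0.500000, -2.000000); Gamma_sss = 0.000000, Gamma_sst = 0.000000, Gamma_stt = 0.000000, Gamma_tss = 0.000000, Gamma_tst = 0.000000, Gamma_ttt = 0.000000; k1 = (-0.500000, -2.000000, 0.000000, 0.000000)
  k2: at (s, t) = (-0.812500, -0.750000), (ds/dtau, dt/dtau) = (-0.500000, -2.000000); Gamma_sss = 0.000000, Gamma_sst = 0.000000, Gamma_stt = 0.000000, Gamma_tss = 0.000000, Gamma_tst = 0.000000, Gamma_ttt = 0.000000; k2 = (-0.500000, -2.000000, 0.000000, 0.000000)
  k3: at (s, t) = (-0.812500, -0.750000), (ds/dtau, dt/dtau) = (-0.500000, -2.000000); Gamma_sss = 0.000000, Gamma_sst = 0.000000, Gamma_stt = 0.000000, Gamma_tss = 0.000000, Gamma_tst = 0.000000, Gamma_ttt = 0.000000; k3 = (-0.500000, -2.000000, 0.000000, 0.000000)
  k4: at (s, t) = (-0.875000, -1.000000), (ds/dtau, dt/dtau) = (-0.500000, -2.000000); Gamma_sss = 0.000000, Gamma_sst = 0.000000, Gamma_stt = 0.000000, Gamma_tss = 0.000000, Gamma_tst = 0.000000, Gamma_ttt = 0.000000; k4 = (-0.500000, -2.000000, 0.000000, 0.000000)
  Y <- Y + (h/6)(k1 + 2k2 + 2k3 + k4): s = -0.8750, t = -1.0000, ds/dtau = -0.5000, dt/dtau = -2.0000
step 2:
  k1: at (s, t) = (-0.875000, -1.000000), (ds/dtau, dt/dtau) = (-0.500000, -2.000000); Gamma_sss = 0.000000, Gamma_sst = 0.000000, Gamma_stt = 0.000000, Gamma_tss = 0.000000, Gamma_tst = 0.000000, Gamma_ttt = 0.000000; k1 = (-0.500000, -2.000000, 0.000000, 0.000000)
  k2: at (s, t) = (-0.937500, -1.250000), (ds/dtau, dt/dtau) = (-0.500000, -2.000000); Gamma_sss = 0.000000, Gamma_sst = 0.000000, Gamma_stt = 0.000000, Gamma_tss = 0.000000, Gamma_tst = 0.000000, Gamma_ttt = 0.000000; k2 = (-0.500000, -2.000000, 0.000000, 0.000000)
  k3: at (s, t) = (-0.937500, -1.250000), (ds/dtau, dt/dtau) = (-0.500000, -2.000000); Gamma_sss = 0.000000, Gamma_sst = 0.000000, Gamma_stt = 0.000000, Gamma_tss = 0.000000, Gamma_tst = 0.000000, Gamma_ttt = 0.000000; k3 = (-0.500000, -2.000000, 0.000000, 0.000000)
  k4: at (s, t) = (-1.000000, -1.500000), (ds/dtau, dt/dtau) = (-0.500000, -2.000000); Gamma_sss = 0.000000, Gamma_sst = 0.000000, Gamma_stt = 0.000000, Gamma_tss = 0.000000, Gamma_tst = 0.000000, Gamma_ttt = 0.000000; k4 = (-0.500000, -2.000000, 0.000000, 0.000000)
  Y <- Y + (h/6)(k1 + 2k2 + 2k3 + k4): s = -1.0000, t = -1.5000, ds/dtau = -0.5000, dt/dtau = -2.0000
step 3:
  k1: at (s, t) = (-1.000000, -1.500000), (ds/dtau, dt/dtau) = (-0.500000, -2.000000); Gamma_sss = 0.000000, Gamma_sst = 0.000000, Gamma_stt = 0.000000, Gamma_tss = 0.000000, Gamma_tst = 0.000000, Gamma_ttt = 0.000000; k1 = (-0.500000, -2.000000, 0.000000, 0.000000)
  k2: at (s, t) = (-1.062500, -1.750000), (ds/dtau, dt/dtau) = (-0.500000, -2.000000); Gamma_sss = 0.000000, Gamma_sst = 0.000000, Gamma_stt = 0.000000, Gamma_tss = 0.000000, Gamma_tst = 0.000000, Gamma_ttt = 0.000000; k2 = (-0.500000, -2.000000, 0.000000, 0.000000)
  k3: at (s, t) = (-1.062500, -1.750000), (ds/dtau, dt/dtau) = (-0.500000, -2.000000); Gamma_sss = 0.000000, Gamma_sst = 0.000000, Gamma_stt = 0.000000, Gamma_tss = 0.000000, Gamma_tst = 0.000000, Gamma_ttt = 0.000000; k3 = (-0.500000, -2.000000, 0.000000, 0.000000)
  k4: at (s, t) = (-1.125000, -2.000000), (ds/dtau, dt/dtau) = (-0.500000, -2.000000); Gamma_sss = 0.000000, Gamma_sst = 0.000000, Gamma_stt = 0.000000, Gamma_tss = 0.000000, Gamma_tst = 0.000000, Gamma_ttt = 0.000000; k4 = (-0.500000, -2.000000, 0.000000, 0.000000)
  Y <- Y + (h/6)(k1 + 2k2 + 2k3 + k4): s = -1.1250, t = -2.0000, ds/dtau = -0.5000, dt/dtau = -2.0000


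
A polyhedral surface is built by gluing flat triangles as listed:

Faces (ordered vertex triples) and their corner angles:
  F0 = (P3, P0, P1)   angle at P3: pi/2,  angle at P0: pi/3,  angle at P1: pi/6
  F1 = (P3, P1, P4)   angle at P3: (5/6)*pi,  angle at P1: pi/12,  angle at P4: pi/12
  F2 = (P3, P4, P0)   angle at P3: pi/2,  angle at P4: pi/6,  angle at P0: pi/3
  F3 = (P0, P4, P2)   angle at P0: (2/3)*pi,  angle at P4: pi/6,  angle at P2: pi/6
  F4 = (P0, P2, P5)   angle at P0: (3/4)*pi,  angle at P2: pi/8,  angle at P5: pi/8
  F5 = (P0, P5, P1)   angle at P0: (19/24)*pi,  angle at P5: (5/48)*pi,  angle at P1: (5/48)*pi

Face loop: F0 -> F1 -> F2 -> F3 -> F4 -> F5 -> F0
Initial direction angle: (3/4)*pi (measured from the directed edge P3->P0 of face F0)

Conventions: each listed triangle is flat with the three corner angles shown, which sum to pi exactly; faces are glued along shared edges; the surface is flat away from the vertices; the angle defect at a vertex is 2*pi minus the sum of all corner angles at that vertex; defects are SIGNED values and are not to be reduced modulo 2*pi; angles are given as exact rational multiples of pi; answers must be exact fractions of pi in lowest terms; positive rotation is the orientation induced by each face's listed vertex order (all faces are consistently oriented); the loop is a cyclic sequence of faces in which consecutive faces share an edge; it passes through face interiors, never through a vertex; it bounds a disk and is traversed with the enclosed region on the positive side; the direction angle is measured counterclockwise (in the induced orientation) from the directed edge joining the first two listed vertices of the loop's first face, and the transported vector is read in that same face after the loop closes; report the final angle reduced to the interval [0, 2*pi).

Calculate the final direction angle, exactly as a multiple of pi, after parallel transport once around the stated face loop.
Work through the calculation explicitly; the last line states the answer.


enclosed vertex P0: corner angles sum to (23/8)*pi, defect = 2*pi - (23/8)*pi = (-7/8)*pi
enclosed vertex P3: corner angles sum to (11/6)*pi, defect = 2*pi - (11/6)*pi = pi/6
by Gauss-Bonnet the loop rotates the vector by the enclosed defect sum (positive orientation, mod 2*pi)
final angle = (3/4)*pi - (17/24)*pi = pi/24 (mod 2*pi)

Answer: final direction angle = pi/24
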